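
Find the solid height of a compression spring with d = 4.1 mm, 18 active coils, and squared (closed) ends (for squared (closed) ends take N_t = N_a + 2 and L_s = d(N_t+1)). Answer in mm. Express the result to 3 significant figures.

86.1 mm

squared (closed) ends: N_t = N_a + 2 = 18 + 2 = 20
L_s = d·(N_t+1) = 4.1 × 21 = 86.1 mm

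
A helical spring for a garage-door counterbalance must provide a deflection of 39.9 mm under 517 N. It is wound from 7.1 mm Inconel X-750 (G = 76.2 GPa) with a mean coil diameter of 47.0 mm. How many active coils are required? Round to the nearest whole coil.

Required rate k = F/δ = 517/39.9 = 12.957 N/mm
N_a = Gd⁴/(8D³k) = (76.2×10³ × 7.1⁴)/(8 × 47.0³ × 12.957)
    = 1.93637e+08 / 1.07622e+07 = 17.99 → 18 coils

18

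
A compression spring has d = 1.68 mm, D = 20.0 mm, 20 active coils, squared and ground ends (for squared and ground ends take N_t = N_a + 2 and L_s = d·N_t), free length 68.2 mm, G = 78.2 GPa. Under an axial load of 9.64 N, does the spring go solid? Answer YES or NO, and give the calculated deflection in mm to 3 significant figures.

k = Gd⁴/(8D³N_a) = (78.2×10³)(1.68⁴)/(8·20.0³·20) = 0.48667 N/mm
N_t = 22; L_s = 1.68·22 = 36.96 mm; δ_solid = L₀ − L_s = 68.2 − 36.96 = 31.24 mm
δ = F/k = 9.64/0.48667 = 19.808 mm
δ < δ_solid → spring does not go solid

NO, δ = 19.8 mm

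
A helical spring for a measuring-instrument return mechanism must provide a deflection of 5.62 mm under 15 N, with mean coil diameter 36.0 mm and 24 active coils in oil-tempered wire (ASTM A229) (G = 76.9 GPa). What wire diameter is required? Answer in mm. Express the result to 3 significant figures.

4.20 mm

Required rate k = F/δ = 15/5.62 = 2.669 N/mm
d = (8D³N_a·k / G)^(1/4) = (8·36.0³·24·2.669 / (76.9×10³))^0.25
  = (310.91)^0.25 = 4.1991 mm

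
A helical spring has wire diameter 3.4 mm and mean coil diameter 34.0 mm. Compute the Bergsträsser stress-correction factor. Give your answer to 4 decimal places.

1.1351

C = D/d = 34.0/3.4 = 10.0000
K_B = (4C+2)/(4C−3) = 42.000/37.000 = 1.1351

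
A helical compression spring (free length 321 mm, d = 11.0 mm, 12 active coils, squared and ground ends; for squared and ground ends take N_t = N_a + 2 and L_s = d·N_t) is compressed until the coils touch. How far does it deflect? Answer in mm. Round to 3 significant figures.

N_t = 14; L_s = 11.0·14 = 154 mm
δ_solid = L₀ − L_s = 321 − 154 = 167 mm

167 mm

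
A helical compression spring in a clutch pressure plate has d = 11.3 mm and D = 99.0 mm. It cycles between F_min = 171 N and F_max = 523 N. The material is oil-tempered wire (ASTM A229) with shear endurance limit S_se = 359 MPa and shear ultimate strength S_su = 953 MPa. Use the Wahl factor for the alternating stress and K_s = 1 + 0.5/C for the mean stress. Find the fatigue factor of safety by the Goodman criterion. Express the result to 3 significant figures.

C = D/d = 99.0/11.3 = 8.7611; K_W = (4C−1)/(4C−4)+0.615/C = 1.1668; K_s = 1+0.5/C = 1.0571
F_a = (F_max−F_min)/2 = 176 N; F_m = (F_max+F_min)/2 = 347 N
τ_a = K_W·8F_aD/(πd³) = 1.1668 × 30.751 = 35.881 MPa
τ_m = K_s·8F_mD/(πd³) = 1.0571 × 60.627 = 64.088 MPa
Goodman: 1/n_f = τ_a/S_se + τ_m/S_su = 35.881/359 + 64.088/953 = 0.09995 + 0.06725 = 0.16719
n_f = 1/0.16719 = 5.981

5.98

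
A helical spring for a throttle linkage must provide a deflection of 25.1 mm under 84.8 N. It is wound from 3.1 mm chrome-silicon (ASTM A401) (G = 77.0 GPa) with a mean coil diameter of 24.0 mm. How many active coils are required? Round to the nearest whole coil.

Required rate k = F/δ = 84.8/25.1 = 3.3785 N/mm
N_a = Gd⁴/(8D³k) = (77.0×10³ × 3.1⁴)/(8 × 24.0³ × 3.3785)
    = 7.11111e+06 / 373634 = 19.03 → 19 coils

19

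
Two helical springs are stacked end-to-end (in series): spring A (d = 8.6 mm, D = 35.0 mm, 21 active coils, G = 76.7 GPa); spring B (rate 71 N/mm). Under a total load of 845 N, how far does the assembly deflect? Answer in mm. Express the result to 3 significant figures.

26.4 mm

k_A = Gd⁴/(8D³N_a) = (76.7×10³)(8.6⁴)/(8·35.0³·21) = 58.247 N/mm
Series: 1/k_eq = 1/58.247 + 1/71 = 0.031253; k_eq = 31.997 N/mm
δ = F/k_eq = 845/31.997 = 26.409 mm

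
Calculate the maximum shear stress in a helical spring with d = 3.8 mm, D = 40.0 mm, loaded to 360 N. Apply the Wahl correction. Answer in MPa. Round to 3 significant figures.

Spring index C = D/d = 40.0/3.8 = 10.5263
K_W = (4C−1)/(4C−4) + 0.615/C = 41.105/38.105 + 0.0584 = 1.1372
τ₀ = 8FD/(πd³) = 8·360·40.0/(π·3.8³) = 115200/172.39 = 668.27 MPa
τ_max = K·τ₀ = 1.1372 × 668.27 = 759.93 MPa

760 MPa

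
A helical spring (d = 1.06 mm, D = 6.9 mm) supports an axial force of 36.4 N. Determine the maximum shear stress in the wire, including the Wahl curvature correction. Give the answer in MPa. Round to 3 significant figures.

Spring index C = D/d = 6.9/1.06 = 6.5094
K_W = (4C−1)/(4C−4) + 0.615/C = 25.038/22.038 + 0.0945 = 1.2306
τ₀ = 8FD/(πd³) = 8·36.4·6.9/(π·1.06³) = 2009.28/3.7417 = 537 MPa
τ_max = K·τ₀ = 1.2306 × 537 = 660.83 MPa

661 MPa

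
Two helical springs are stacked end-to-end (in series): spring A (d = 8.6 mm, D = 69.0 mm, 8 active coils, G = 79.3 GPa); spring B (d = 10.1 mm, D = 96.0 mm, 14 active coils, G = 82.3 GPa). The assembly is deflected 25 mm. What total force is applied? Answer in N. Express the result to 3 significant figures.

152 N

k_A = Gd⁴/(8D³N_a) = (79.3×10³)(8.6⁴)/(8·69.0³·8) = 20.632 N/mm
k_B = Gd⁴/(8D³N_a) = (82.3×10³)(10.1⁴)/(8·96.0³·14) = 8.6428 N/mm
Series: 1/k_eq = 1/20.632 + 1/8.6428 = 0.16417; k_eq = 6.0912 N/mm
F = k_eq·δ = 6.0912·25 = 152.28 N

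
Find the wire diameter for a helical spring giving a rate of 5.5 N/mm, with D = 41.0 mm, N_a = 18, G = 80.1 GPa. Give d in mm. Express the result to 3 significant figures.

5.11 mm

d = (8D³N_a·k / G)^(1/4) = (8·41.0³·18·5.5 / (80.1×10³))^0.25
  = (681.47)^0.25 = 5.1093 mm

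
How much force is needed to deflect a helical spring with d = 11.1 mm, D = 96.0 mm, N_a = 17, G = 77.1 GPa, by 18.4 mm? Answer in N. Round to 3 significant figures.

179 N

k = Gd⁴/(8D³N_a) = (77.1×10³)(11.1⁴)/(8·96.0³·17) = 9.7273 N/mm
F = k·δ = 9.7273 × 18.4 = 178.98 N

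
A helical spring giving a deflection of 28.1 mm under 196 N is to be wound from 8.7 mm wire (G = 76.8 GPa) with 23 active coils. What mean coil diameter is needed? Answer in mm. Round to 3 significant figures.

70.0 mm

Required rate k = F/δ = 196/28.1 = 6.9751 N/mm
D = (Gd⁴/(8N_a·k))^(1/3) = (76.8×10³·8.7⁴/(8·23·6.9751))^(1/3)
  = (342824)^(1/3) = 69.9880 mm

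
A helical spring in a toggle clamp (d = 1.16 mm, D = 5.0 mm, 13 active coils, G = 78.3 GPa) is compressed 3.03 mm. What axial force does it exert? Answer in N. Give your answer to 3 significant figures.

k = Gd⁴/(8D³N_a) = (78.3×10³)(1.16⁴)/(8·5.0³·13) = 10.906 N/mm
F = k·δ = 10.906 × 3.03 = 33.044 N

33.0 N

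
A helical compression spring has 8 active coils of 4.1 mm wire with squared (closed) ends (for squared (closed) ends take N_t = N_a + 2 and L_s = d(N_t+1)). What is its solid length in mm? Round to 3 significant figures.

45.1 mm

squared (closed) ends: N_t = N_a + 2 = 8 + 2 = 10
L_s = d·(N_t+1) = 4.1 × 11 = 45.1 mm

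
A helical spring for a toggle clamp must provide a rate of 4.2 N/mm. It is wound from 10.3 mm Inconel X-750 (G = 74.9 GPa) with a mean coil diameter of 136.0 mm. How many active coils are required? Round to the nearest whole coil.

10

N_a = Gd⁴/(8D³k) = (74.9×10³ × 10.3⁴)/(8 × 136.0³ × 4.2)
    = 8.43006e+08 / 8.45193e+07 = 9.974 → 10 coils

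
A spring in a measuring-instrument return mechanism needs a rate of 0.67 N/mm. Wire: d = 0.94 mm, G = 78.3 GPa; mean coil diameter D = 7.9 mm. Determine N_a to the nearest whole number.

23

N_a = Gd⁴/(8D³k) = (78.3×10³ × 0.94⁴)/(8 × 7.9³ × 0.67)
    = 61132.6 / 2642.69 = 23.13 → 23 coils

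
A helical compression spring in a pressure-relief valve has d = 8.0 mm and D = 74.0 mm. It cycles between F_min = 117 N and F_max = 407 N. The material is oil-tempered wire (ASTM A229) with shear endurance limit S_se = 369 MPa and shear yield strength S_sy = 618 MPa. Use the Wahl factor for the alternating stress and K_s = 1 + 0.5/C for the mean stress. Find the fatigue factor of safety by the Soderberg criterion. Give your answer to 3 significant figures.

C = D/d = 74.0/8.0 = 9.2500; K_W = (4C−1)/(4C−4)+0.615/C = 1.1574; K_s = 1+0.5/C = 1.0541
F_a = (F_max−F_min)/2 = 145 N; F_m = (F_max+F_min)/2 = 262 N
τ_a = K_W·8F_aD/(πd³) = 1.1574 × 53.367 = 61.766 MPa
τ_m = K_s·8F_mD/(πd³) = 1.0541 × 96.428 = 101.64 MPa
Soderberg: 1/n_f = τ_a/S_se + τ_m/S_sy = 61.766/369 + 101.64/618 = 0.16739 + 0.16447 = 0.33185
n_f = 1/0.33185 = 3.013

3.01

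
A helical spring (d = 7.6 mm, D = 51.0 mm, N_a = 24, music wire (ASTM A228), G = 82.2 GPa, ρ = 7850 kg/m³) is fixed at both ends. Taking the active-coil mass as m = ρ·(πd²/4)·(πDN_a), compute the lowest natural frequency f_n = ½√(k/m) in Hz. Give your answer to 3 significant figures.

44.3 Hz

k = Gd⁴/(8D³N_a) = (82.2×10³)(7.6⁴)/(8·51.0³·24) = 10.767 N/mm = 10767 N/m
Wire length L = πDN_a = π·51.0·24 = 3845.3 mm
m = ρ·(πd²/4)·L = 7850 × 45.365×10⁻⁶ m² × 3.8453 m = 1.3694 kg
f_n = ½√(k/m) = 0.5·√(10767/1.3694) = 0.5·√(7863.1) = 44.337 Hz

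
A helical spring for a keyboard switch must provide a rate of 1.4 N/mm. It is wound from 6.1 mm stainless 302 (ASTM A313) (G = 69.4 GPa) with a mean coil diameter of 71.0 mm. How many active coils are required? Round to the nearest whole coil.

N_a = Gd⁴/(8D³k) = (69.4×10³ × 6.1⁴)/(8 × 71.0³ × 1.4)
    = 9.60901e+07 / 4.0086e+06 = 23.97 → 24 coils

24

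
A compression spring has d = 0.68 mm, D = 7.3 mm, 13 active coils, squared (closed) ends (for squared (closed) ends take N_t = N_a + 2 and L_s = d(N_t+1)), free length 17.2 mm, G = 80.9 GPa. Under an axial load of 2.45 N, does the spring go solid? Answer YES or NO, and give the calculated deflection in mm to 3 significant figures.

NO, δ = 5.73 mm

k = Gd⁴/(8D³N_a) = (80.9×10³)(0.68⁴)/(8·7.3³·13) = 0.42755 N/mm
N_t = 15; L_s = 0.68·16 = 10.88 mm; δ_solid = L₀ − L_s = 17.2 − 10.88 = 6.32 mm
δ = F/k = 2.45/0.42755 = 5.7304 mm
δ < δ_solid → spring does not go solid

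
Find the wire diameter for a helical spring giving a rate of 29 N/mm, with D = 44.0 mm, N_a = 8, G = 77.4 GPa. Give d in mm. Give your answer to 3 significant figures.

6.72 mm

d = (8D³N_a·k / G)^(1/4) = (8·44.0³·8·29 / (77.4×10³))^0.25
  = (2042.7)^0.25 = 6.7228 mm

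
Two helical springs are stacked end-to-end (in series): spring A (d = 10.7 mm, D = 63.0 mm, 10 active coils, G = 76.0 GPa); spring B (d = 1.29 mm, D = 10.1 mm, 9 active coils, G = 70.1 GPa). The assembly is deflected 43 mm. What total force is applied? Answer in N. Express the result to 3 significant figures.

107 N

k_A = Gd⁴/(8D³N_a) = (76.0×10³)(10.7⁴)/(8·63.0³·10) = 49.801 N/mm
k_B = Gd⁴/(8D³N_a) = (70.1×10³)(1.29⁴)/(8·10.1³·9) = 2.6169 N/mm
Series: 1/k_eq = 1/49.801 + 1/2.6169 = 0.40222; k_eq = 2.4862 N/mm
F = k_eq·δ = 2.4862·43 = 106.91 N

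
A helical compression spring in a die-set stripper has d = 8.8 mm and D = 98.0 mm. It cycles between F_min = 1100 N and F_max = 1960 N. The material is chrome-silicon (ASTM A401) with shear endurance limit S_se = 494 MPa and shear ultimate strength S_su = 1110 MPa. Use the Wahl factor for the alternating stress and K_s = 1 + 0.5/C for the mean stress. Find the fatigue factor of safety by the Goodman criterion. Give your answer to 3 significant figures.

1.13

C = D/d = 98.0/8.8 = 11.1364; K_W = (4C−1)/(4C−4)+0.615/C = 1.1292; K_s = 1+0.5/C = 1.0449
F_a = (F_max−F_min)/2 = 430 N; F_m = (F_max+F_min)/2 = 1530 N
τ_a = K_W·8F_aD/(πd³) = 1.1292 × 157.47 = 177.81 MPa
τ_m = K_s·8F_mD/(πd³) = 1.0449 × 560.29 = 585.44 MPa
Goodman: 1/n_f = τ_a/S_se + τ_m/S_su = 177.81/494 + 585.44/1110 = 0.35995 + 0.52742 = 0.88737
n_f = 1/0.88737 = 1.127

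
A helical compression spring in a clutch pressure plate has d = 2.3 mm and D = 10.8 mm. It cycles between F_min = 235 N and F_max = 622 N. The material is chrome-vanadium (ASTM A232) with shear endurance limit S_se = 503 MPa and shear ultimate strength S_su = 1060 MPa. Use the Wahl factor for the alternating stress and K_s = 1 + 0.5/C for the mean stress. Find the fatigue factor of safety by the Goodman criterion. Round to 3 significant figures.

0.461

C = D/d = 10.8/2.3 = 4.6957; K_W = (4C−1)/(4C−4)+0.615/C = 1.3339; K_s = 1+0.5/C = 1.1065
F_a = (F_max−F_min)/2 = 193.5 N; F_m = (F_max+F_min)/2 = 428.5 N
τ_a = K_W·8F_aD/(πd³) = 1.3339 × 437.38 = 583.43 MPa
τ_m = K_s·8F_mD/(πd³) = 1.1065 × 968.57 = 1071.7 MPa
Goodman: 1/n_f = τ_a/S_se + τ_m/S_su = 583.43/503 + 1071.7/1060 = 1.15990 + 1.01104 = 2.1709
n_f = 1/2.1709 = 0.4606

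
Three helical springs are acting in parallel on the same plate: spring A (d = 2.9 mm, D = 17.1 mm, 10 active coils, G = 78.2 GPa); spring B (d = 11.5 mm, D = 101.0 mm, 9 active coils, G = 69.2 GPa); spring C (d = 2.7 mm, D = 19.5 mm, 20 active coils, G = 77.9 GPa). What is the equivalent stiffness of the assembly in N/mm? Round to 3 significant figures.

33.6 N/mm

k_A = Gd⁴/(8D³N_a) = (78.2×10³)(2.9⁴)/(8·17.1³·10) = 13.827 N/mm
k_B = Gd⁴/(8D³N_a) = (69.2×10³)(11.5⁴)/(8·101.0³·9) = 16.316 N/mm
k_C = Gd⁴/(8D³N_a) = (77.9×10³)(2.7⁴)/(8·19.5³·20) = 3.4895 N/mm
Parallel: k_eq = 13.827 + 16.316 + 3.4895 = 33.632 N/mm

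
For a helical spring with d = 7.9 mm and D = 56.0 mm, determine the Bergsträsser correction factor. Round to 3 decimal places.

1.197

C = D/d = 56.0/7.9 = 7.0886
K_B = (4C+2)/(4C−3) = 30.354/25.354 = 1.1972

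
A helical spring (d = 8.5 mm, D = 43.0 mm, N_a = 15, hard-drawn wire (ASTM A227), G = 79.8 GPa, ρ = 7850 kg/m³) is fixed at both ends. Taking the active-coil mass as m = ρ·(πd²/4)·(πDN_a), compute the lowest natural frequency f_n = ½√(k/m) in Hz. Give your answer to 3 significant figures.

k = Gd⁴/(8D³N_a) = (79.8×10³)(8.5⁴)/(8·43.0³·15) = 43.661 N/mm = 43661 N/m
Wire length L = πDN_a = π·43.0·15 = 2026.3 mm
m = ρ·(πd²/4)·L = 7850 × 56.745×10⁻⁶ m² × 2.0263 m = 0.90262 kg
f_n = ½√(k/m) = 0.5·√(43661/0.90262) = 0.5·√(48371) = 109.97 Hz

110 Hz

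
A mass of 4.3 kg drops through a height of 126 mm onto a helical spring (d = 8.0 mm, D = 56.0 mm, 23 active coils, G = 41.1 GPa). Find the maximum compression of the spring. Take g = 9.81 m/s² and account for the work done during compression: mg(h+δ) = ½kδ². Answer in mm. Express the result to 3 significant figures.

k = Gd⁴/(8D³N_a) = (41.1×10³)(8.0⁴)/(8·56.0³·23) = 5.2098 N/mm
W = mg = 4.3 × 9.81 = 42.183 N
½kδ² − Wδ − Wh = 0 → δ = (W + √(W² + 2kWh))/k
δ = (42.183 + √(1779.4 + 55380.6))/5.2098 = (42.183 + 239.08)/5.2098 = 53.988 mm

54.0 mm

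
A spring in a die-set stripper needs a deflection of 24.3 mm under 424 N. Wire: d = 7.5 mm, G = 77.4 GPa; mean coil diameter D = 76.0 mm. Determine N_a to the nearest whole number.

Required rate k = F/δ = 424/24.3 = 17.449 N/mm
N_a = Gd⁴/(8D³k) = (77.4×10³ × 7.5⁴)/(8 × 76.0³ × 17.449)
    = 2.44898e+08 / 6.1276e+07 = 3.997 → 4 coils

4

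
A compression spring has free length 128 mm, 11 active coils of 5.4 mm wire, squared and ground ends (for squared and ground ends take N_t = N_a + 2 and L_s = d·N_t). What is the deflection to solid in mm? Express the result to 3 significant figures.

N_t = 13; L_s = 5.4·13 = 70.2 mm
δ_solid = L₀ − L_s = 128 − 70.2 = 57.8 mm

57.8 mm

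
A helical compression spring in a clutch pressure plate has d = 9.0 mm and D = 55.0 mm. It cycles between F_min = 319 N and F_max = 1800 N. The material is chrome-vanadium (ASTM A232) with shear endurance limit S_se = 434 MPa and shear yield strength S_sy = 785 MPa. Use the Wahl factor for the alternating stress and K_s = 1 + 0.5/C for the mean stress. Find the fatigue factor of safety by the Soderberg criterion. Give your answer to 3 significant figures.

1.45

C = D/d = 55.0/9.0 = 6.1111; K_W = (4C−1)/(4C−4)+0.615/C = 1.2474; K_s = 1+0.5/C = 1.0818
F_a = (F_max−F_min)/2 = 740.5 N; F_m = (F_max+F_min)/2 = 1059.5 N
τ_a = K_W·8F_aD/(πd³) = 1.2474 × 142.27 = 177.46 MPa
τ_m = K_s·8F_mD/(πd³) = 1.0818 × 203.55 = 220.21 MPa
Soderberg: 1/n_f = τ_a/S_se + τ_m/S_sy = 177.46/434 + 220.21/785 = 0.40889 + 0.28052 = 0.68941
n_f = 1/0.68941 = 1.451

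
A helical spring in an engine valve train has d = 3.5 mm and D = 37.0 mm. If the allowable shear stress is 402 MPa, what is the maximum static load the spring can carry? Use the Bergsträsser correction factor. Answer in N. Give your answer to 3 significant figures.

C = D/d = 37.0/3.5 = 10.5714
K_B = (4C+2)/(4C−3) = 44.286/39.286 = 1.1273
τ_max = K·8FD/(πd³) → F_max = τ_allow·πd³/(8DK)
F_max = 402·π·3.5³/(8·37.0·1.1273) = 54148/333.67 = 162.28 N

162 N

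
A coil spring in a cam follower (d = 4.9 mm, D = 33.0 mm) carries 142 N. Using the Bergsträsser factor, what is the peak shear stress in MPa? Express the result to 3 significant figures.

Spring index C = D/d = 33.0/4.9 = 6.7347
K_B = (4C+2)/(4C−3) = 28.939/23.939 = 1.2089
τ₀ = 8FD/(πd³) = 8·142·33.0/(π·4.9³) = 37488/369.61 = 101.43 MPa
τ_max = K·τ₀ = 1.2089 × 101.43 = 122.61 MPa

123 MPa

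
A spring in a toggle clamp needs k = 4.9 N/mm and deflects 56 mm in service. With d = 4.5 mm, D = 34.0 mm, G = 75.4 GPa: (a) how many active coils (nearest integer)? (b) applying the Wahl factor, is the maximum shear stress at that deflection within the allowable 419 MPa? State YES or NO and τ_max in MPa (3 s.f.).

(a) 20 coils; (b) YES, τ_max = 313 MPa

N_a = Gd⁴/(8D³k) = (75.4×10³)(4.5⁴)/(8·34.0³·4.9) = 20.07 → N_a = 20
Actual rate k = Gd⁴/(8D³·20) = 4.9166 N/mm
Working load F = kδ = 4.9166·56 = 275.33 N
C = 34.0/4.5 = 7.5556; K_W = (4C−1)/(4C−4)+0.615/C = 1.1958
τ_max = K_W·8FD/(πd³) = 1.1958·261.6 = 312.82 MPa
τ_max ≤ 419 MPa → acceptable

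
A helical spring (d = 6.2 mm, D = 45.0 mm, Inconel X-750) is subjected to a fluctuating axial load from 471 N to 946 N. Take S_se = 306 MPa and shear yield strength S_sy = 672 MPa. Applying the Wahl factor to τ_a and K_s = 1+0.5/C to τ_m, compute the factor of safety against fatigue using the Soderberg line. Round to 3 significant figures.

1.01

C = D/d = 45.0/6.2 = 7.2581; K_W = (4C−1)/(4C−4)+0.615/C = 1.2046; K_s = 1+0.5/C = 1.0689
F_a = (F_max−F_min)/2 = 237.5 N; F_m = (F_max+F_min)/2 = 708.5 N
τ_a = K_W·8F_aD/(πd³) = 1.2046 × 114.19 = 137.55 MPa
τ_m = K_s·8F_mD/(πd³) = 1.0689 × 340.66 = 364.12 MPa
Soderberg: 1/n_f = τ_a/S_se + τ_m/S_sy = 137.55/306 + 364.12/672 = 0.44953 + 0.54185 = 0.99138
n_f = 1/0.99138 = 1.009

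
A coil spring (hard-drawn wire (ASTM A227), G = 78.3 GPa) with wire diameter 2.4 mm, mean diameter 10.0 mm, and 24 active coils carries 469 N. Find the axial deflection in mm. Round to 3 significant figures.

34.7 mm

k = Gd⁴/(8D³N_a) = (78.3×10³)(2.4⁴)/(8·10.0³·24) = 13.53 N/mm
δ = F/k = 469 / 13.53 = 34.663 mm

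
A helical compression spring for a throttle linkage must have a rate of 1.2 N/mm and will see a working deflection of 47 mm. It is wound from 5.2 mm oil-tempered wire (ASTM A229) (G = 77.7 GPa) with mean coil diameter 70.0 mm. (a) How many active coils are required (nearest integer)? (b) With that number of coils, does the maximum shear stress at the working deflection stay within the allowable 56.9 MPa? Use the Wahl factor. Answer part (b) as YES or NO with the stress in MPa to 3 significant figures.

(a) 17 coils; (b) NO, τ_max = 80.2 MPa

N_a = Gd⁴/(8D³k) = (77.7×10³)(5.2⁴)/(8·70.0³·1.2) = 17.25 → N_a = 17
Actual rate k = Gd⁴/(8D³·17) = 1.2179 N/mm
Working load F = kδ = 1.2179·47 = 57.24 N
C = 70.0/5.2 = 13.4615; K_W = (4C−1)/(4C−4)+0.615/C = 1.1059
τ_max = K_W·8FD/(πd³) = 1.1059·72.565 = 80.248 MPa
τ_max > 56.9 MPa → exceeds allowable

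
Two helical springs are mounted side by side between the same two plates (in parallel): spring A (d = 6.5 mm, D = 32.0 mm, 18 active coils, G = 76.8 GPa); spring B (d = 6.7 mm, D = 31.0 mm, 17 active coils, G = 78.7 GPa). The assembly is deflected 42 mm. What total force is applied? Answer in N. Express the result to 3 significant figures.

k_A = Gd⁴/(8D³N_a) = (76.8×10³)(6.5⁴)/(8·32.0³·18) = 29.054 N/mm
k_B = Gd⁴/(8D³N_a) = (78.7×10³)(6.7⁴)/(8·31.0³·17) = 39.143 N/mm
Parallel: k_eq = 29.054 + 39.143 = 68.196 N/mm
F = k_eq·δ = 68.196·42 = 2864.2 N

2860 N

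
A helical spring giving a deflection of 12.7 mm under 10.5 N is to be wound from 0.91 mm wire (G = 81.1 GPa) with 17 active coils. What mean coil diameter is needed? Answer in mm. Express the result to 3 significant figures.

Required rate k = F/δ = 10.5/12.7 = 0.82677 N/mm
D = (Gd⁴/(8N_a·k))^(1/3) = (81.1×10³·0.91⁴/(8·17·0.82677))^(1/3)
  = (494.609)^(1/3) = 7.9084 mm

7.91 mm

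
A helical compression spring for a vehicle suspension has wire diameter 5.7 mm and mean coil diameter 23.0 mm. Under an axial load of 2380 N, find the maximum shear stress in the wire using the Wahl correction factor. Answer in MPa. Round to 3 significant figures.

Spring index C = D/d = 23.0/5.7 = 4.0351
K_W = (4C−1)/(4C−4) + 0.615/C = 15.140/12.140 + 0.1524 = 1.3995
τ₀ = 8FD/(πd³) = 8·2380·23.0/(π·5.7³) = 437920/581.8 = 752.7 MPa
τ_max = K·τ₀ = 1.3995 × 752.7 = 1053.4 MPa

1050 MPa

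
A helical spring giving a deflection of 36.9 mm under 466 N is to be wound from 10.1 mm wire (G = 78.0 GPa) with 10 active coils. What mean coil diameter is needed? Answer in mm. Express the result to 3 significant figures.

Required rate k = F/δ = 466/36.9 = 12.629 N/mm
D = (Gd⁴/(8N_a·k))^(1/3) = (78.0×10³·10.1⁴/(8·10·12.629))^(1/3)
  = (803398)^(1/3) = 92.9630 mm

93.0 mm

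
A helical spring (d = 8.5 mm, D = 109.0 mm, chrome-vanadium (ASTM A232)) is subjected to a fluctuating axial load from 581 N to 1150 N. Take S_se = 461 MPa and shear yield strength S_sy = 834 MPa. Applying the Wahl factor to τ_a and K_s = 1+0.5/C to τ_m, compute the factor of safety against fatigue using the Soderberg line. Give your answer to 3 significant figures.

C = D/d = 109.0/8.5 = 12.8235; K_W = (4C−1)/(4C−4)+0.615/C = 1.1114; K_s = 1+0.5/C = 1.0390
F_a = (F_max−F_min)/2 = 284.5 N; F_m = (F_max+F_min)/2 = 865.5 N
τ_a = K_W·8F_aD/(πd³) = 1.1114 × 128.59 = 142.91 MPa
τ_m = K_s·8F_mD/(πd³) = 1.0390 × 391.18 = 406.43 MPa
Soderberg: 1/n_f = τ_a/S_se + τ_m/S_sy = 142.91/461 + 406.43/834 = 0.31000 + 0.48733 = 0.79733
n_f = 1/0.79733 = 1.254

1.25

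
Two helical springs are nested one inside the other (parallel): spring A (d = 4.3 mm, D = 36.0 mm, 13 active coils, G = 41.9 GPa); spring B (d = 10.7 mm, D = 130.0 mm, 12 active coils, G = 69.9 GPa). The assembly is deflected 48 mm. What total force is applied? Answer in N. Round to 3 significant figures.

350 N

k_A = Gd⁴/(8D³N_a) = (41.9×10³)(4.3⁴)/(8·36.0³·13) = 2.9522 N/mm
k_B = Gd⁴/(8D³N_a) = (69.9×10³)(10.7⁴)/(8·130.0³·12) = 4.3442 N/mm
Parallel: k_eq = 2.9522 + 4.3442 = 7.2964 N/mm
F = k_eq·δ = 7.2964·48 = 350.23 N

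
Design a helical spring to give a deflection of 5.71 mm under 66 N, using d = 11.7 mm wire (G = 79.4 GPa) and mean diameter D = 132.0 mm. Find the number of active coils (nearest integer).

Required rate k = F/δ = 66/5.71 = 11.559 N/mm
N_a = Gd⁴/(8D³k) = (79.4×10³ × 11.7⁴)/(8 × 132.0³ × 11.559)
    = 1.48787e+09 / 2.12677e+08 = 6.996 → 7 coils

7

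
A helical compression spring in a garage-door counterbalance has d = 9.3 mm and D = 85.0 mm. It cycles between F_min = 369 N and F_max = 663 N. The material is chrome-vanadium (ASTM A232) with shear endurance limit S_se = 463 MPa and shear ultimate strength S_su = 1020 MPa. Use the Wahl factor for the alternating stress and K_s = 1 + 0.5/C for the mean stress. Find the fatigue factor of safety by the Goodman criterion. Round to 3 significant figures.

C = D/d = 85.0/9.3 = 9.1398; K_W = (4C−1)/(4C−4)+0.615/C = 1.1594; K_s = 1+0.5/C = 1.0547
F_a = (F_max−F_min)/2 = 147 N; F_m = (F_max+F_min)/2 = 516 N
τ_a = K_W·8F_aD/(πd³) = 1.1594 × 39.557 = 45.864 MPa
τ_m = K_s·8F_mD/(πd³) = 1.0547 × 138.85 = 146.45 MPa
Goodman: 1/n_f = τ_a/S_se + τ_m/S_su = 45.864/463 + 146.45/1020 = 0.09906 + 0.14358 = 0.24264
n_f = 1/0.24264 = 4.121

4.12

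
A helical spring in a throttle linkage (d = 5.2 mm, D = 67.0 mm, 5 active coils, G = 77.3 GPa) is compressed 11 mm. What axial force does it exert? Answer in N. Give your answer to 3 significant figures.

51.7 N

k = Gd⁴/(8D³N_a) = (77.3×10³)(5.2⁴)/(8·67.0³·5) = 4.698 N/mm
F = k·δ = 4.698 × 11 = 51.677 N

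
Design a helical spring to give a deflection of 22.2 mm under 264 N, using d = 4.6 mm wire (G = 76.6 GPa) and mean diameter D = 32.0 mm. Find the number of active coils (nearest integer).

Required rate k = F/δ = 264/22.2 = 11.892 N/mm
N_a = Gd⁴/(8D³k) = (76.6×10³ × 4.6⁴)/(8 × 32.0³ × 11.892)
    = 3.42973e+07 / 3.11739e+06 = 11 → 11 coils

11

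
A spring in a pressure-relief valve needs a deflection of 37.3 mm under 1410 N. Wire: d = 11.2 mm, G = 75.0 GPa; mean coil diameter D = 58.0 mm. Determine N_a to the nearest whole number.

Required rate k = F/δ = 1410/37.3 = 37.802 N/mm
N_a = Gd⁴/(8D³k) = (75.0×10³ × 11.2⁴)/(8 × 58.0³ × 37.802)
    = 1.18014e+09 / 5.90044e+07 = 20 → 20 coils

20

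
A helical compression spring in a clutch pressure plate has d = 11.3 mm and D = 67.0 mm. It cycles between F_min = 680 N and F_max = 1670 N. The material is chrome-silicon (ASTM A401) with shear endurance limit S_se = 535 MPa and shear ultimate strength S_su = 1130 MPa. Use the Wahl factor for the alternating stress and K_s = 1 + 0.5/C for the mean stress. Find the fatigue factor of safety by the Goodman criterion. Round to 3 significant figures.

C = D/d = 67.0/11.3 = 5.9292; K_W = (4C−1)/(4C−4)+0.615/C = 1.2559; K_s = 1+0.5/C = 1.0843
F_a = (F_max−F_min)/2 = 495 N; F_m = (F_max+F_min)/2 = 1175 N
τ_a = K_W·8F_aD/(πd³) = 1.2559 × 58.531 = 73.508 MPa
τ_m = K_s·8F_mD/(πd³) = 1.0843 × 138.94 = 150.65 MPa
Goodman: 1/n_f = τ_a/S_se + τ_m/S_su = 73.508/535 + 150.65/1130 = 0.13740 + 0.13332 = 0.27072
n_f = 1/0.27072 = 3.694

3.69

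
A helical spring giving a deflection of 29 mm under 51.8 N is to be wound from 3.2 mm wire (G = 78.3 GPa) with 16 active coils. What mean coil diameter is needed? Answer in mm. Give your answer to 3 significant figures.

33.0 mm

Required rate k = F/δ = 51.8/29 = 1.7862 N/mm
D = (Gd⁴/(8N_a·k))^(1/3) = (78.3×10³·3.2⁴/(8·16·1.7862))^(1/3)
  = (35910.4)^(1/3) = 32.9918 mm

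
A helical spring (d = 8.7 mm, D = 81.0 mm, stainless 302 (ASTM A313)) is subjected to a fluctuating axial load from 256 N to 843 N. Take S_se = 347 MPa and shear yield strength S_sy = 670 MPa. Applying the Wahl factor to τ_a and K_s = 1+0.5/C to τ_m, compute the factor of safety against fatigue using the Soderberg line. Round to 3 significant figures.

C = D/d = 81.0/8.7 = 9.3103; K_W = (4C−1)/(4C−4)+0.615/C = 1.1563; K_s = 1+0.5/C = 1.0537
F_a = (F_max−F_min)/2 = 293.5 N; F_m = (F_max+F_min)/2 = 549.5 N
τ_a = K_W·8F_aD/(πd³) = 1.1563 × 91.934 = 106.3 MPa
τ_m = K_s·8F_mD/(πd³) = 1.0537 × 172.12 = 181.37 MPa
Soderberg: 1/n_f = τ_a/S_se + τ_m/S_sy = 106.3/347 + 181.37/670 = 0.30635 + 0.27069 = 0.57704
n_f = 1/0.57704 = 1.733

1.73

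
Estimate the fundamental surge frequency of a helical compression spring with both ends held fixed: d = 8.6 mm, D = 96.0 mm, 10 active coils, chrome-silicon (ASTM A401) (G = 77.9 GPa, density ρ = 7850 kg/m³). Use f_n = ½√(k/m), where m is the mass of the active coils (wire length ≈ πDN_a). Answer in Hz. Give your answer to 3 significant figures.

k = Gd⁴/(8D³N_a) = (77.9×10³)(8.6⁴)/(8·96.0³·10) = 6.0204 N/mm = 6020.4 N/m
Wire length L = πDN_a = π·96.0·10 = 3015.9 mm
m = ρ·(πd²/4)·L = 7850 × 58.088×10⁻⁶ m² × 3.0159 m = 1.3752 kg
f_n = ½√(k/m) = 0.5·√(6020.4/1.3752) = 0.5·√(4377.7) = 33.082 Hz

33.1 Hz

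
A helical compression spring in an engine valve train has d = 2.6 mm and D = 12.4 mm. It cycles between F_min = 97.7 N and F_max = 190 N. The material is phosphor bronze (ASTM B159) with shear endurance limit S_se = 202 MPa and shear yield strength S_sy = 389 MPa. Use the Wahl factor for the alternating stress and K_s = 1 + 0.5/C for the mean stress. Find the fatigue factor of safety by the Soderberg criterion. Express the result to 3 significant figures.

C = D/d = 12.4/2.6 = 4.7692; K_W = (4C−1)/(4C−4)+0.615/C = 1.3279; K_s = 1+0.5/C = 1.1048
F_a = (F_max−F_min)/2 = 46.15 N; F_m = (F_max+F_min)/2 = 143.85 N
τ_a = K_W·8F_aD/(πd³) = 1.3279 × 82.911 = 110.1 MPa
τ_m = K_s·8F_mD/(πd³) = 1.1048 × 258.44 = 285.53 MPa
Soderberg: 1/n_f = τ_a/S_se + τ_m/S_sy = 110.1/202 + 285.53/389 = 0.54505 + 0.73401 = 1.2791
n_f = 1/1.2791 = 0.7818

0.782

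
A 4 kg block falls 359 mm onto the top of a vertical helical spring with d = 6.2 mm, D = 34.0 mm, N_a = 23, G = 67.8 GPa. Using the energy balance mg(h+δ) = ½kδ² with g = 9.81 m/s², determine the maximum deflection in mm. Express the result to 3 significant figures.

48.0 mm

k = Gd⁴/(8D³N_a) = (67.8×10³)(6.2⁴)/(8·34.0³·23) = 13.853 N/mm
W = mg = 4 × 9.81 = 39.24 N
½kδ² − Wδ − Wh = 0 → δ = (W + √(W² + 2kWh))/k
δ = (39.24 + √(1539.8 + 390297))/13.853 = (39.24 + 625.97)/13.853 = 48.019 mm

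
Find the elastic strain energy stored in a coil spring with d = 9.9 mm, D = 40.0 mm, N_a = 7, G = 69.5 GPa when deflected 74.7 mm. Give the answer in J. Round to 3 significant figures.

520 J

k = Gd⁴/(8D³N_a) = (69.5×10³)(9.9⁴)/(8·40.0³·7) = 186.28 N/mm
U = ½kδ² = 0.5 × 186.28 × 74.7² = 5.1972e+05 N·mm = 519.72 J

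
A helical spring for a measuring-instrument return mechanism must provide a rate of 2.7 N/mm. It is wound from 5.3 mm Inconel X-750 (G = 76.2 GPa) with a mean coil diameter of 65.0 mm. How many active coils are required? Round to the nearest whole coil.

10

N_a = Gd⁴/(8D³k) = (76.2×10³ × 5.3⁴)/(8 × 65.0³ × 2.7)
    = 6.01255e+07 / 5.9319e+06 = 10.14 → 10 coils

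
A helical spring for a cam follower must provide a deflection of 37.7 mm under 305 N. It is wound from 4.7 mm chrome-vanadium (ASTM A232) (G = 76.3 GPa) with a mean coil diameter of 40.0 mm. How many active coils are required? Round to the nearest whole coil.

9

Required rate k = F/δ = 305/37.7 = 8.0902 N/mm
N_a = Gd⁴/(8D³k) = (76.3×10³ × 4.7⁴)/(8 × 40.0³ × 8.0902)
    = 3.7232e+07 / 4.14218e+06 = 8.989 → 9 coils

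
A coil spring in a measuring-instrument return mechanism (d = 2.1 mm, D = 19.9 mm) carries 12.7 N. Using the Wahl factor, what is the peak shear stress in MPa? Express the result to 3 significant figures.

80.2 MPa

Spring index C = D/d = 19.9/2.1 = 9.4762
K_W = (4C−1)/(4C−4) + 0.615/C = 36.905/33.905 + 0.0649 = 1.1534
τ₀ = 8FD/(πd³) = 8·12.7·19.9/(π·2.1³) = 2021.84/29.094 = 69.493 MPa
τ_max = K·τ₀ = 1.1534 × 69.493 = 80.152 MPa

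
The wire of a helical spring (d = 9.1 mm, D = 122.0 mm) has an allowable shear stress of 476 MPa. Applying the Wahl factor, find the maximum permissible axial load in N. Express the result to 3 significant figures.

C = D/d = 122.0/9.1 = 13.4066
K_W = (4C−1)/(4C−4) + 0.615/C = 52.626/49.626 + 0.0459 = 1.1063
τ_max = K·8FD/(πd³) → F_max = τ_allow·πd³/(8DK)
F_max = 476·π·9.1³/(8·122.0·1.1063) = 1.1269e+06/1079.8 = 1043.6 N

1040 N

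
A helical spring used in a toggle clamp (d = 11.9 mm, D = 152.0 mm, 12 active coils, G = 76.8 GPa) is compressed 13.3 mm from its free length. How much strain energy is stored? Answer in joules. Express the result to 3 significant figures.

k = Gd⁴/(8D³N_a) = (76.8×10³)(11.9⁴)/(8·152.0³·12) = 4.5682 N/mm
U = ½kδ² = 0.5 × 4.5682 × 13.3² = 404.04 N·mm = 0.40404 J

0.404 J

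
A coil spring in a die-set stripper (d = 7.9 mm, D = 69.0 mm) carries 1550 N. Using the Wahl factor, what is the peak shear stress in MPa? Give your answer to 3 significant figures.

Spring index C = D/d = 69.0/7.9 = 8.7342
K_W = (4C−1)/(4C−4) + 0.615/C = 33.937/30.937 + 0.0704 = 1.1674
τ₀ = 8FD/(πd³) = 8·1550·69.0/(π·7.9³) = 855600/1548.9 = 552.38 MPa
τ_max = K·τ₀ = 1.1674 × 552.38 = 644.84 MPa

645 MPa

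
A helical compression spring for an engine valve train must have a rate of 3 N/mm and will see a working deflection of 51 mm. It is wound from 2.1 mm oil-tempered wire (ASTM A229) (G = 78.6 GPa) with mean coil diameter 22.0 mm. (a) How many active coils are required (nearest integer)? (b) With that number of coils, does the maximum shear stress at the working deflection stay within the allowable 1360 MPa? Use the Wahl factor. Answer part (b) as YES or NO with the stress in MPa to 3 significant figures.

(a) 6 coils; (b) YES, τ_max = 1050 MPa

N_a = Gd⁴/(8D³k) = (78.6×10³)(2.1⁴)/(8·22.0³·3) = 5.982 → N_a = 6
Actual rate k = Gd⁴/(8D³·6) = 2.9908 N/mm
Working load F = kδ = 2.9908·51 = 152.53 N
C = 22.0/2.1 = 10.4762; K_W = (4C−1)/(4C−4)+0.615/C = 1.1379
τ_max = K_W·8FD/(πd³) = 1.1379·922.71 = 1049.9 MPa
τ_max ≤ 1360 MPa → acceptable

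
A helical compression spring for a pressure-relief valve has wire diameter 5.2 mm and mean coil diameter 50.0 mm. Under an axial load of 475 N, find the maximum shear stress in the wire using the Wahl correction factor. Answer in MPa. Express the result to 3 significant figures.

Spring index C = D/d = 50.0/5.2 = 9.6154
K_W = (4C−1)/(4C−4) + 0.615/C = 37.462/34.462 + 0.0640 = 1.1510
τ₀ = 8FD/(πd³) = 8·475·50.0/(π·5.2³) = 190000/441.73 = 430.12 MPa
τ_max = K·τ₀ = 1.1510 × 430.12 = 495.08 MPa

495 MPa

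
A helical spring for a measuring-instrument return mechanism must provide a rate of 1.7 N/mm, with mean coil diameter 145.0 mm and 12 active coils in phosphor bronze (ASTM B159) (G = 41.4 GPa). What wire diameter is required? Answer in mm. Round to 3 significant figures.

10.5 mm

d = (8D³N_a·k / G)^(1/4) = (8·145.0³·12·1.7 / (41.4×10³))^0.25
  = (12018)^0.25 = 10.4702 mm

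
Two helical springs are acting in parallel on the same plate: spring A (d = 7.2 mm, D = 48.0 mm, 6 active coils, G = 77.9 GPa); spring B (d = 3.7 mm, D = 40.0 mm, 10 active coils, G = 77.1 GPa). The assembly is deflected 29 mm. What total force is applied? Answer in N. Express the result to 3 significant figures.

k_A = Gd⁴/(8D³N_a) = (77.9×10³)(7.2⁴)/(8·48.0³·6) = 39.437 N/mm
k_B = Gd⁴/(8D³N_a) = (77.1×10³)(3.7⁴)/(8·40.0³·10) = 2.8222 N/mm
Parallel: k_eq = 39.437 + 2.8222 = 42.259 N/mm
F = k_eq·δ = 42.259·29 = 1225.5 N

1230 N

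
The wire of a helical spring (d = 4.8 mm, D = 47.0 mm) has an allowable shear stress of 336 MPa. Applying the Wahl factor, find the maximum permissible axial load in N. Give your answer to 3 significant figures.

270 N

C = D/d = 47.0/4.8 = 9.7917
K_W = (4C−1)/(4C−4) + 0.615/C = 38.167/35.167 + 0.0628 = 1.1481
τ_max = K·8FD/(πd³) → F_max = τ_allow·πd³/(8DK)
F_max = 336·π·4.8³/(8·47.0·1.1481) = 1.1674e+05/431.69 = 270.42 N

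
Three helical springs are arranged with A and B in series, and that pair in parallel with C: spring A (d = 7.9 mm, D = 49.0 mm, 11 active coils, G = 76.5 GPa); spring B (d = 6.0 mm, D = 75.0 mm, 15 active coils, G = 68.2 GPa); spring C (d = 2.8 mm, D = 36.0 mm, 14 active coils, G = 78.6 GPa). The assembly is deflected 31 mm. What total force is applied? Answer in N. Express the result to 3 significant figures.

k_A = Gd⁴/(8D³N_a) = (76.5×10³)(7.9⁴)/(8·49.0³·11) = 28.781 N/mm
k_B = Gd⁴/(8D³N_a) = (68.2×10³)(6.0⁴)/(8·75.0³·15) = 1.7459 N/mm
k_C = Gd⁴/(8D³N_a) = (78.6×10³)(2.8⁴)/(8·36.0³·14) = 0.92455 N/mm
Springs A,B series: k_AB = 1/(1/28.781+1/1.7459) = 1.6461 N/mm; parallel with C: k_eq = 1.6461+0.92455 = 2.5706 N/mm
F = k_eq·δ = 2.5706·31 = 79.689 N

79.7 N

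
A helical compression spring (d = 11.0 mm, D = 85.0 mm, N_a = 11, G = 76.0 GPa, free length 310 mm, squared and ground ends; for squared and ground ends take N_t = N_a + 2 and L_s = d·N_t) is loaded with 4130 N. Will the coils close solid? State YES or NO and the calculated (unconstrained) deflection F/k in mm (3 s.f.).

k = Gd⁴/(8D³N_a) = (76.0×10³)(11.0⁴)/(8·85.0³·11) = 20.589 N/mm
N_t = 13; L_s = 11.0·13 = 143 mm; δ_solid = L₀ − L_s = 310 − 143 = 167 mm
δ = F/k = 4130/20.589 = 200.59 mm
δ ≥ δ_solid → spring goes solid

YES, δ = 201 mm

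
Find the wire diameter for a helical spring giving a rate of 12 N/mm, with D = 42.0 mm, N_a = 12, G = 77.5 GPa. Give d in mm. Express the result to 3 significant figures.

d = (8D³N_a·k / G)^(1/4) = (8·42.0³·12·12 / (77.5×10³))^0.25
  = (1101.3)^0.25 = 5.7607 mm

5.76 mm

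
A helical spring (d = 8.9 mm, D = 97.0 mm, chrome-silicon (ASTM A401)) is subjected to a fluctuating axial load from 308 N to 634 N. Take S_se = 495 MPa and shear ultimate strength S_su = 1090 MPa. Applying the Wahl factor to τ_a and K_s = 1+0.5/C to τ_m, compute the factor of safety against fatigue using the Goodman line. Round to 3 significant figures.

C = D/d = 97.0/8.9 = 10.8989; K_W = (4C−1)/(4C−4)+0.615/C = 1.1322; K_s = 1+0.5/C = 1.0459
F_a = (F_max−F_min)/2 = 163 N; F_m = (F_max+F_min)/2 = 471 N
τ_a = K_W·8F_aD/(πd³) = 1.1322 × 57.112 = 64.662 MPa
τ_m = K_s·8F_mD/(πd³) = 1.0459 × 165.03 = 172.6 MPa
Goodman: 1/n_f = τ_a/S_se + τ_m/S_su = 64.662/495 + 172.6/1090 = 0.13063 + 0.15835 = 0.28898
n_f = 1/0.28898 = 3.46

3.46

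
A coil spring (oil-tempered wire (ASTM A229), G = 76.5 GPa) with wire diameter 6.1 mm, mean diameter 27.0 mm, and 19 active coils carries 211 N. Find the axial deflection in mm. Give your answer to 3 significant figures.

5.96 mm

k = Gd⁴/(8D³N_a) = (76.5×10³)(6.1⁴)/(8·27.0³·19) = 35.403 N/mm
δ = F/k = 211 / 35.403 = 5.9599 mm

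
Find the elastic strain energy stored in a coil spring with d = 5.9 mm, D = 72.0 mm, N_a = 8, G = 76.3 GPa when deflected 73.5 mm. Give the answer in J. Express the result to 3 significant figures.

k = Gd⁴/(8D³N_a) = (76.3×10³)(5.9⁴)/(8·72.0³·8) = 3.8704 N/mm
U = ½kδ² = 0.5 × 3.8704 × 73.5² = 10454 N·mm = 10.454 J

10.5 J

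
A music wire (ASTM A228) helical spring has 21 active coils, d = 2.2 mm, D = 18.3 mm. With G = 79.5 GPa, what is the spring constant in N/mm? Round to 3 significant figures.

1.81 N/mm

k = Gd⁴/(8D³N_a) = (79.5×10³ × 2.2⁴) / (8 × 18.3³ × 21)
  = 1.86234e+06 / 1.02959e+06 = 1.8088 N/mm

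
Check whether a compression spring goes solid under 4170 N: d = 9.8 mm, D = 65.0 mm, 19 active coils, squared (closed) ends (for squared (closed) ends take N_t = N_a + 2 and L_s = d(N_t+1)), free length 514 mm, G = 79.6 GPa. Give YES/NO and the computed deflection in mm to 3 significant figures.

NO, δ = 237 mm

k = Gd⁴/(8D³N_a) = (79.6×10³)(9.8⁴)/(8·65.0³·19) = 17.589 N/mm
N_t = 21; L_s = 9.8·22 = 215.6 mm; δ_solid = L₀ − L_s = 514 − 215.6 = 298.4 mm
δ = F/k = 4170/17.589 = 237.08 mm
δ < δ_solid → spring does not go solid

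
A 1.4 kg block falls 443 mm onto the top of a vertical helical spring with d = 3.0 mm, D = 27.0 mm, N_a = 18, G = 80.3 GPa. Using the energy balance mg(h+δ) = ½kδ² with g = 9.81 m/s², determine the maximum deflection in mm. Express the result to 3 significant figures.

k = Gd⁴/(8D³N_a) = (80.3×10³)(3.0⁴)/(8·27.0³·18) = 2.2948 N/mm
W = mg = 1.4 × 9.81 = 13.734 N
½kδ² − Wδ − Wh = 0 → δ = (W + √(W² + 2kWh))/k
δ = (13.734 + √(188.62 + 27924))/2.2948 = (13.734 + 167.67)/2.2948 = 79.049 mm

79.0 mm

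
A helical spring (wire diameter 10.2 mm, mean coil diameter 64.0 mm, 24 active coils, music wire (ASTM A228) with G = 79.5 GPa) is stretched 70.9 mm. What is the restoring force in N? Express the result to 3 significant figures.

k = Gd⁴/(8D³N_a) = (79.5×10³)(10.2⁴)/(8·64.0³·24) = 17.097 N/mm
F = k·δ = 17.097 × 70.9 = 1212.2 N

1210 N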